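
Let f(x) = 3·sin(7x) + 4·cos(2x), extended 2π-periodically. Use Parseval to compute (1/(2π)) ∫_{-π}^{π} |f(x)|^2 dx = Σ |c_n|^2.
Σ |c_n|^2 = 25/2

Expand |f|^2 and use orthogonality of {sin(nx), cos(mx)} on [-π, π]:
  ∫_{-π}^{π} sin(nx)^2 dx = π, ∫ cos(mx)^2 dx = π, and cross terms integrate to 0.
So ∫_{-π}^{π} f(x)^2 dx = 3^2 · π + 4^2 · π = (9 + 16)π.
Divide by 2π: (9 + 16)/2 = 25/2.
By Parseval, this equals Σ |c_n|^2.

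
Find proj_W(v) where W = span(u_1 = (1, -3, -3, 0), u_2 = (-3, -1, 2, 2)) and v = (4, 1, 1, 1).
proj_W(v) = (3/2, 151/102, -16/51, -61/51)

Set up U = [u_1 | ... | u_2] ∈ R^(4×2). The projector onto W = col(U) is P = U (U^T U)^(-1) U^T.
Compute U^T U =
  [19, -6]
  [-6, 18],
and U^T v = (-2, -9).
Solve U^T U · c = U^T v for the coefficients: c = (-5/17, -61/102). The projection is proj_W(v) = U c.
Check: (v - proj_W(v)) · u_1 = 0  (should be 0).
Check: (v - proj_W(v)) · u_2 = 0  (should be 0).
Result: proj_W(v) = (3/2, 151/102, -16/51, -61/51).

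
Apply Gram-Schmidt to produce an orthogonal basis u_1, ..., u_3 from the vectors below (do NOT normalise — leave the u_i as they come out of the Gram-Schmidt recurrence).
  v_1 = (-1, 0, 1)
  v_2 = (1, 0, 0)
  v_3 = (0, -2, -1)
Orthogonal basis:
  u_1 = (-1, 0, 1)
  u_2 = (1/2, 0, 1/2)
  u_3 = (0, -2, 0)

Apply the Gram-Schmidt recurrence
  u_1 = v_1
  u_i = v_i − Σ_{j<i} ((v_i · u_j) / (u_j · u_j)) · u_j.

Step by step this gives:
  u_1 = (-1, 0, 1)
  u_2 = (1/2, 0, 1/2)
  u_3 = (0, -2, 0)

Orthogonality check:
  u_2 · u_1 = 0 (should be 0)
  u_3 · u_1 = 0 (should be 0)
  u_3 · u_2 = 0 (should be 0)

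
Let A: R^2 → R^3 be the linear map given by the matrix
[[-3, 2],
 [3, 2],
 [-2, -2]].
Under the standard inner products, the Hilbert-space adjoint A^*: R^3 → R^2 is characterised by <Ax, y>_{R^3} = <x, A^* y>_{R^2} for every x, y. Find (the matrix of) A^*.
A^* = A^T =
[[-3, 3, -2],
 [2, 2, -2]]

For real matrices with standard dot products, the defining identity <Ax, y> = <x, A^* y> gives (Ax)^T y = x^T (A^*) y, i.e. x^T A^T y = x^T (A^*) y. Since this holds for all x, y, we must have A^* = A^T. Therefore
A^* =
[[-3, 3, -2],
 [2, 2, -2]].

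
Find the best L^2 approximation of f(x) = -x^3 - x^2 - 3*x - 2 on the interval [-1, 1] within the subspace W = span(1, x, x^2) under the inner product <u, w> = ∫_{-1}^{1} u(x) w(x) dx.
g(x) = -x^2 - 18*x/5 - 2

The best approximation g ∈ W is the orthogonal projection of f onto W. Writing g = a_0 + a_1 x + a_2 x^2, the coefficients solve the normal equations G · a = b where
  G_{ij} = <φ_i, φ_j> and b_i = <f, φ_i>, with φ_0 = 1, φ_1 = x, φ_2 = x^2.
G =
  [2, 0, 2/3]
  [0, 2/3, 0]
  [2/3, 0, 2/5],
b = (-14/3, -12/5, -26/15).
Solving gives a_0 = -2, a_1 = -18/5, a_2 = -1, so
  g(x) = -x^2 - 18*x/5 - 2.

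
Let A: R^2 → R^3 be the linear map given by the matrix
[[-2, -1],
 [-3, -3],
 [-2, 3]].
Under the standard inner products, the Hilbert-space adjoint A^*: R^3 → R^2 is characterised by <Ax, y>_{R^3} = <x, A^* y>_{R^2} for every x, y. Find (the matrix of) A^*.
A^* = A^T =
[[-2, -3, -2],
 [-1, -3, 3]]

For real matrices with standard dot products, the defining identity <Ax, y> = <x, A^* y> gives (Ax)^T y = x^T (A^*) y, i.e. x^T A^T y = x^T (A^*) y. Since this holds for all x, y, we must have A^* = A^T. Therefore
A^* =
[[-2, -3, -2],
 [-1, -3, 3]].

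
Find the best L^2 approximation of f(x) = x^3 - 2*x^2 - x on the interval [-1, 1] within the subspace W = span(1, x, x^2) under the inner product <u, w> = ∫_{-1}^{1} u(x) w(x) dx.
g(x) = -2*x^2 - 2*x/5

The best approximation g ∈ W is the orthogonal projection of f onto W. Writing g = a_0 + a_1 x + a_2 x^2, the coefficients solve the normal equations G · a = b where
  G_{ij} = <φ_i, φ_j> and b_i = <f, φ_i>, with φ_0 = 1, φ_1 = x, φ_2 = x^2.
G =
  [2, 0, 2/3]
  [0, 2/3, 0]
  [2/3, 0, 2/5],
b = (-4/3, -4/15, -4/5).
Solving gives a_0 = 0, a_1 = -2/5, a_2 = -2, so
  g(x) = -2*x^2 - 2*x/5.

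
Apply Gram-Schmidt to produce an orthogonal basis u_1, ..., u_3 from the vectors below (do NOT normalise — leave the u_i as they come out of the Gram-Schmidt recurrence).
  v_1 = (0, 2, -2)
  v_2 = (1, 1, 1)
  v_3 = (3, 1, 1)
Orthogonal basis:
  u_1 = (0, 2, -2)
  u_2 = (1, 1, 1)
  u_3 = (4/3, -2/3, -2/3)

Apply the Gram-Schmidt recurrence
  u_1 = v_1
  u_i = v_i − Σ_{j<i} ((v_i · u_j) / (u_j · u_j)) · u_j.

Step by step this gives:
  u_1 = (0, 2, -2)
  u_2 = (1, 1, 1)
  u_3 = (4/3, -2/3, -2/3)

Orthogonality check:
  u_2 · u_1 = 0 (should be 0)
  u_3 · u_1 = 0 (should be 0)
  u_3 · u_2 = 0 (should be 0)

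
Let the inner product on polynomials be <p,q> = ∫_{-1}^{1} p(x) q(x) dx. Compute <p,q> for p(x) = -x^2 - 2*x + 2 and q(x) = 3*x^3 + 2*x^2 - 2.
<p,q> = -36/5

Expand the product: p(x)·q(x) = -3*x^5 - 8*x^4 + 2*x^3 + 6*x^2 + 4*x - 4.
∫_{-1}^{1} of each monomial x^k gives [2/(k+1) if k even, 0 if k odd]. Integrating term-by-term (or equivalently evaluating the antiderivative F(x) = -x^6/2 - 8*x^5/5 + x^4/2 + 2*x^3 + 2*x^2 - 4*x at the endpoints):
  F(1) − F(−1) = -8/5 − (28/5) = -36/5.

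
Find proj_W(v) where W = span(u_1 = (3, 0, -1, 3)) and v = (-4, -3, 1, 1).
proj_W(v) = (-30/19, 0, 10/19, -30/19)

Set up U = [u_1 | ... | u_1] ∈ R^(4×1). The projector onto W = col(U) is P = U (U^T U)^(-1) U^T.
Compute U^T U =
  [19],
and U^T v = (-10).
Solve U^T U · c = U^T v for the coefficients: c = (-10/19). The projection is proj_W(v) = U c.
Check: (v - proj_W(v)) · u_1 = 0  (should be 0).
Result: proj_W(v) = (-30/19, 0, 10/19, -30/19).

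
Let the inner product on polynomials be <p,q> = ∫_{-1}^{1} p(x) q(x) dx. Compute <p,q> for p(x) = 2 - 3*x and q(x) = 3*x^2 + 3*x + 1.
<p,q> = 2

Expand the product: p(x)·q(x) = -9*x^3 - 3*x^2 + 3*x + 2.
∫_{-1}^{1} of each monomial x^k gives [2/(k+1) if k even, 0 if k odd]. Integrating term-by-term (or equivalently evaluating the antiderivative F(x) = -9*x^4/4 - x^3 + 3*x^2/2 + 2*x at the endpoints):
  F(1) − F(−1) = 1/4 − (-7/4) = 2.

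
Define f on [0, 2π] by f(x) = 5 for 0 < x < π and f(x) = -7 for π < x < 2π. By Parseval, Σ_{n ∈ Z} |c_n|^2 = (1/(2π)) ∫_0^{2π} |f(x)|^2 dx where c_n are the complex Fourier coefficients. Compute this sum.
Σ |c_n|^2 = 37

Parseval equates the L^2 energy of f (normalised by 1/(2π)) with the ℓ^2 sum of its Fourier coefficients: (1/(2π)) ∫_0^{2π} |f|^2 = Σ |c_n|^2.
Compute the left side: (1/(2π)) [∫_0^π 5^2 dx + ∫_π^{2π} (-7)^2 dx] = (1/(2π)) · (25π + 49π) = (25 + 49)/2 = 37.
So Σ_{n ∈ Z} |c_n|^2 = 37.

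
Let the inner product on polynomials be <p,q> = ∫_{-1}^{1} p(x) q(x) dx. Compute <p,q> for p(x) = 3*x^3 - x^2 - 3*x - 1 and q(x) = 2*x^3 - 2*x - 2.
<p,q> = 656/105

Expand the product: p(x)·q(x) = 6*x^6 - 2*x^5 - 12*x^4 - 6*x^3 + 8*x^2 + 8*x + 2.
∫_{-1}^{1} of each monomial x^k gives [2/(k+1) if k even, 0 if k odd]. Integrating term-by-term (or equivalently evaluating the antiderivative F(x) = 6*x^7/7 - x^6/3 - 12*x^5/5 - 3*x^4/2 + 8*x^3/3 + 4*x^2 + 2*x at the endpoints):
  F(1) − F(−1) = 1111/210 − (-67/70) = 656/105.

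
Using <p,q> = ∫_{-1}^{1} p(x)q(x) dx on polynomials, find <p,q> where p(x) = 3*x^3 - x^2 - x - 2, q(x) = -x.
<p,q> = -8/15

Expand the product: p(x)·q(x) = -3*x^4 + x^3 + x^2 + 2*x.
∫_{-1}^{1} of each monomial x^k gives [2/(k+1) if k even, 0 if k odd]. Integrating term-by-term (or equivalently evaluating the antiderivative F(x) = -3*x^5/5 + x^4/4 + x^3/3 + x^2 at the endpoints):
  F(1) − F(−1) = 59/60 − (91/60) = -8/15.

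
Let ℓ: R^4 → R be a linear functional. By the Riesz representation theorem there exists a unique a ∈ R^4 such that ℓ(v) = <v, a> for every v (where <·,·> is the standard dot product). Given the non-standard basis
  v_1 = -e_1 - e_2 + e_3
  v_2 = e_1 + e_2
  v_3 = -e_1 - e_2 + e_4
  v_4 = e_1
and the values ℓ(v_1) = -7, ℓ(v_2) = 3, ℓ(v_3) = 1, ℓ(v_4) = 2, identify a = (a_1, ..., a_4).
a = (2, 1, -4, 4)

Write a = (a_1, ..., a_4) in the standard basis. For each basis vector v_i, ℓ(v_i) = <v_i, a> is a linear equation in the a_j's. Collect the n equations into a matrix system V a = ℓ, where row i of V is v_i (expressed in the standard basis). Since V is invertible (lower-triangular with 1s on the diagonal, up to permutation), solve by back-substitution:
  V =
[[-1, -1, 1, 0],
 [1, 1, 0, 0],
 [-1, -1, 0, 1],
 [1, 0, 0, 0]]
  V a = (-7, 3, 1, 2)
Solving gives a = (2, 1, -4, 4).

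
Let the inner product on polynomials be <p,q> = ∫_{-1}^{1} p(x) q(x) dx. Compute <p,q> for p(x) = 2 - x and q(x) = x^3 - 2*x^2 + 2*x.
<p,q> = -22/5

Expand the product: p(x)·q(x) = -x^4 + 4*x^3 - 6*x^2 + 4*x.
∫_{-1}^{1} of each monomial x^k gives [2/(k+1) if k even, 0 if k odd]. Integrating term-by-term (or equivalently evaluating the antiderivative F(x) = -x^5/5 + x^4 - 2*x^3 + 2*x^2 at the endpoints):
  F(1) − F(−1) = 4/5 − (26/5) = -22/5.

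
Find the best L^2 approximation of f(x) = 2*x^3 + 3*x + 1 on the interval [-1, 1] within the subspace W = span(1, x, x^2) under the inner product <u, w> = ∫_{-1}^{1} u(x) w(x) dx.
g(x) = 21*x/5 + 1

The best approximation g ∈ W is the orthogonal projection of f onto W. Writing g = a_0 + a_1 x + a_2 x^2, the coefficients solve the normal equations G · a = b where
  G_{ij} = <φ_i, φ_j> and b_i = <f, φ_i>, with φ_0 = 1, φ_1 = x, φ_2 = x^2.
G =
  [2, 0, 2/3]
  [0, 2/3, 0]
  [2/3, 0, 2/5],
b = (2, 14/5, 2/3).
Solving gives a_0 = 1, a_1 = 21/5, a_2 = 0, so
  g(x) = 21*x/5 + 1.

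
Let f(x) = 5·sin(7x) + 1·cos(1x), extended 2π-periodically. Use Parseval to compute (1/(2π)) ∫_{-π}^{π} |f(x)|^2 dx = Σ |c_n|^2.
Σ |c_n|^2 = 13

Expand |f|^2 and use orthogonality of {sin(nx), cos(mx)} on [-π, π]:
  ∫_{-π}^{π} sin(nx)^2 dx = π, ∫ cos(mx)^2 dx = π, and cross terms integrate to 0.
So ∫_{-π}^{π} f(x)^2 dx = 5^2 · π + 1^2 · π = (25 + 1)π.
Divide by 2π: (25 + 1)/2 = 13.
By Parseval, this equals Σ |c_n|^2.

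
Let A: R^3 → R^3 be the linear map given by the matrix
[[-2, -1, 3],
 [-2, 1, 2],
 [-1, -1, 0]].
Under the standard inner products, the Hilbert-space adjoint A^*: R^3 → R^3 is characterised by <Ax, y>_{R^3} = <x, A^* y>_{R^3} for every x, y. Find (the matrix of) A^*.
A^* = A^T =
[[-2, -2, -1],
 [-1, 1, -1],
 [3, 2, 0]]

For real matrices with standard dot products, the defining identity <Ax, y> = <x, A^* y> gives (Ax)^T y = x^T (A^*) y, i.e. x^T A^T y = x^T (A^*) y. Since this holds for all x, y, we must have A^* = A^T. Therefore
A^* =
[[-2, -2, -1],
 [-1, 1, -1],
 [3, 2, 0]].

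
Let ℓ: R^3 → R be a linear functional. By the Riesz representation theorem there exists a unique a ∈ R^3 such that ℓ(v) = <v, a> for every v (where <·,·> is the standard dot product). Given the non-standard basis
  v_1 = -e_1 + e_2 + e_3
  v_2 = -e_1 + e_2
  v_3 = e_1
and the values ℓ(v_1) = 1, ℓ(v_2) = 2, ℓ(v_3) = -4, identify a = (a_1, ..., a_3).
a = (-4, -2, -1)

Write a = (a_1, ..., a_3) in the standard basis. For each basis vector v_i, ℓ(v_i) = <v_i, a> is a linear equation in the a_j's. Collect the n equations into a matrix system V a = ℓ, where row i of V is v_i (expressed in the standard basis). Since V is invertible (lower-triangular with 1s on the diagonal, up to permutation), solve by back-substitution:
  V =
[[-1, 1, 1],
 [-1, 1, 0],
 [1, 0, 0]]
  V a = (1, 2, -4)
Solving gives a = (-4, -2, -1).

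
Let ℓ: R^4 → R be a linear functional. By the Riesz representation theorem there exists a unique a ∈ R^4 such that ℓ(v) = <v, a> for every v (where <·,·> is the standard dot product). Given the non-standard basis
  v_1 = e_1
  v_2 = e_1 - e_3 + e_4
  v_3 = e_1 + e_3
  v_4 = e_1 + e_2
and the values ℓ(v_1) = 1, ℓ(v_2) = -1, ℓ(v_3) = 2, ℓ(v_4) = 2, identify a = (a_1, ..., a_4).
a = (1, 1, 1, -1)

Write a = (a_1, ..., a_4) in the standard basis. For each basis vector v_i, ℓ(v_i) = <v_i, a> is a linear equation in the a_j's. Collect the n equations into a matrix system V a = ℓ, where row i of V is v_i (expressed in the standard basis). Since V is invertible (lower-triangular with 1s on the diagonal, up to permutation), solve by back-substitution:
  V =
[[1, 0, 0, 0],
 [1, 0, -1, 1],
 [1, 0, 1, 0],
 [1, 1, 0, 0]]
  V a = (1, -1, 2, 2)
Solving gives a = (1, 1, 1, -1).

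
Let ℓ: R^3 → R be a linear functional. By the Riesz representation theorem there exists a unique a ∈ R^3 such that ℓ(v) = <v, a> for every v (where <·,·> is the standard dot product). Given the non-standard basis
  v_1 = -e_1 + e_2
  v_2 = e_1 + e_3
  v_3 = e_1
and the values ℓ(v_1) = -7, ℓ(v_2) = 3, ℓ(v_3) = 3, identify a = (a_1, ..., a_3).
a = (3, -4, 0)

Write a = (a_1, ..., a_3) in the standard basis. For each basis vector v_i, ℓ(v_i) = <v_i, a> is a linear equation in the a_j's. Collect the n equations into a matrix system V a = ℓ, where row i of V is v_i (expressed in the standard basis). Since V is invertible (lower-triangular with 1s on the diagonal, up to permutation), solve by back-substitution:
  V =
[[-1, 1, 0],
 [1, 0, 1],
 [1, 0, 0]]
  V a = (-7, 3, 3)
Solving gives a = (3, -4, 0).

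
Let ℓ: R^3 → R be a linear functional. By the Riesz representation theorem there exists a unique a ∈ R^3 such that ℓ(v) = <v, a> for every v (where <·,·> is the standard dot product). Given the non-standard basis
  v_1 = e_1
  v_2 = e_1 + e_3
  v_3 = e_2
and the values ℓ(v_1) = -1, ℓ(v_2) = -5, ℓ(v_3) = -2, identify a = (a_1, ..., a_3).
a = (-1, -2, -4)

Write a = (a_1, ..., a_3) in the standard basis. For each basis vector v_i, ℓ(v_i) = <v_i, a> is a linear equation in the a_j's. Collect the n equations into a matrix system V a = ℓ, where row i of V is v_i (expressed in the standard basis). Since V is invertible (lower-triangular with 1s on the diagonal, up to permutation), solve by back-substitution:
  V =
[[1, 0, 0],
 [1, 0, 1],
 [0, 1, 0]]
  V a = (-1, -5, -2)
Solving gives a = (-1, -2, -4).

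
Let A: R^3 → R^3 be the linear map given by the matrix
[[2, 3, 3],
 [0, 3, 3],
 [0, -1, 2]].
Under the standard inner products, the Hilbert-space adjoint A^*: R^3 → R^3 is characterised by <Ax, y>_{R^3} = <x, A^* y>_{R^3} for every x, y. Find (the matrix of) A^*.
A^* = A^T =
[[2, 0, 0],
 [3, 3, -1],
 [3, 3, 2]]

For real matrices with standard dot products, the defining identity <Ax, y> = <x, A^* y> gives (Ax)^T y = x^T (A^*) y, i.e. x^T A^T y = x^T (A^*) y. Since this holds for all x, y, we must have A^* = A^T. Therefore
A^* =
[[2, 0, 0],
 [3, 3, -1],
 [3, 3, 2]].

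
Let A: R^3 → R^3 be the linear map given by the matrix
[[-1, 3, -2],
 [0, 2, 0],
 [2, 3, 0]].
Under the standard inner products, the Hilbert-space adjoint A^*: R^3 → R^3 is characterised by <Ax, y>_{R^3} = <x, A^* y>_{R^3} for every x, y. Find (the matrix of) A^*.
A^* = A^T =
[[-1, 0, 2],
 [3, 2, 3],
 [-2, 0, 0]]

For real matrices with standard dot products, the defining identity <Ax, y> = <x, A^* y> gives (Ax)^T y = x^T (A^*) y, i.e. x^T A^T y = x^T (A^*) y. Since this holds for all x, y, we must have A^* = A^T. Therefore
A^* =
[[-1, 0, 2],
 [3, 2, 3],
 [-2, 0, 0]].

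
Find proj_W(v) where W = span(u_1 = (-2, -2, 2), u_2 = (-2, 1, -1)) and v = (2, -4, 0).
proj_W(v) = (2, -2, 2)

Set up U = [u_1 | ... | u_2] ∈ R^(3×2). The projector onto W = col(U) is P = U (U^T U)^(-1) U^T.
Compute U^T U =
  [12, 0]
  [0, 6],
and U^T v = (4, -8).
Solve U^T U · c = U^T v for the coefficients: c = (1/3, -4/3). The projection is proj_W(v) = U c.
Check: (v - proj_W(v)) · u_1 = 0  (should be 0).
Check: (v - proj_W(v)) · u_2 = 0  (should be 0).
Result: proj_W(v) = (2, -2, 2).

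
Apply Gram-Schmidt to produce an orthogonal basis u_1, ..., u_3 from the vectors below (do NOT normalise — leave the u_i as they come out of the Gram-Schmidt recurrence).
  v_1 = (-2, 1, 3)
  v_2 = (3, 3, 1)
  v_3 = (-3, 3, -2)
Orthogonal basis:
  u_1 = (-2, 1, 3)
  u_2 = (3, 3, 1)
  u_3 = (-300/133, 825/266, -675/266)

Apply the Gram-Schmidt recurrence
  u_1 = v_1
  u_i = v_i − Σ_{j<i} ((v_i · u_j) / (u_j · u_j)) · u_j.

Step by step this gives:
  u_1 = (-2, 1, 3)
  u_2 = (3, 3, 1)
  u_3 = (-300/133, 825/266, -675/266)

Orthogonality check:
  u_2 · u_1 = 0 (should be 0)
  u_3 · u_1 = 0 (should be 0)
  u_3 · u_2 = 0 (should be 0)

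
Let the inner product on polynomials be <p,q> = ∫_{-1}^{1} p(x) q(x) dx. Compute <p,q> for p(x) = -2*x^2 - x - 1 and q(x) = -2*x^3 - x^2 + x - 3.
<p,q> = 58/5

Expand the product: p(x)·q(x) = 4*x^5 + 4*x^4 + x^3 + 6*x^2 + 2*x + 3.
∫_{-1}^{1} of each monomial x^k gives [2/(k+1) if k even, 0 if k odd]. Integrating term-by-term (or equivalently evaluating the antiderivative F(x) = 2*x^6/3 + 4*x^5/5 + x^4/4 + 2*x^3 + x^2 + 3*x at the endpoints):
  F(1) − F(−1) = 463/60 − (-233/60) = 58/5.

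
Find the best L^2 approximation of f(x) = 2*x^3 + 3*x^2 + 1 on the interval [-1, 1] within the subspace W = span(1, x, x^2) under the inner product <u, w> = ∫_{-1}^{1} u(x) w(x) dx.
g(x) = 3*x^2 + 6*x/5 + 1

The best approximation g ∈ W is the orthogonal projection of f onto W. Writing g = a_0 + a_1 x + a_2 x^2, the coefficients solve the normal equations G · a = b where
  G_{ij} = <φ_i, φ_j> and b_i = <f, φ_i>, with φ_0 = 1, φ_1 = x, φ_2 = x^2.
G =
  [2, 0, 2/3]
  [0, 2/3, 0]
  [2/3, 0, 2/5],
b = (4, 4/5, 28/15).
Solving gives a_0 = 1, a_1 = 6/5, a_2 = 3, so
  g(x) = 3*x^2 + 6*x/5 + 1.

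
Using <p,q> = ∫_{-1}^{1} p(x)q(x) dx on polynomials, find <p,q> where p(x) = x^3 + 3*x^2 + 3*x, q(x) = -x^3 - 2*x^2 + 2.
<p,q> = 4/35

Expand the product: p(x)·q(x) = -x^6 - 5*x^5 - 9*x^4 - 4*x^3 + 6*x^2 + 6*x.
∫_{-1}^{1} of each monomial x^k gives [2/(k+1) if k even, 0 if k odd]. Integrating term-by-term (or equivalently evaluating the antiderivative F(x) = -x^7/7 - 5*x^6/6 - 9*x^5/5 - x^4 + 2*x^3 + 3*x^2 at the endpoints):
  F(1) − F(−1) = 257/210 − (233/210) = 4/35.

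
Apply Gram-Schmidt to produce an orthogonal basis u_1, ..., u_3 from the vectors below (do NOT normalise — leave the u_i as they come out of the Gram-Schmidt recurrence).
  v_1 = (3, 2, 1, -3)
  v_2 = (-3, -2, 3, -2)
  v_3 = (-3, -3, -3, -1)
Orthogonal basis:
  u_1 = (3, 2, 1, -3)
  u_2 = (-57/23, -38/23, 73/23, -58/23)
  u_3 = (-50/97, -391/291, -880/291, -704/291)

Apply the Gram-Schmidt recurrence
  u_1 = v_1
  u_i = v_i − Σ_{j<i} ((v_i · u_j) / (u_j · u_j)) · u_j.

Step by step this gives:
  u_1 = (3, 2, 1, -3)
  u_2 = (-57/23, -38/23, 73/23, -58/23)
  u_3 = (-50/97, -391/291, -880/291, -704/291)

Orthogonality check:
  u_2 · u_1 = 0 (should be 0)
  u_3 · u_1 = 0 (should be 0)
  u_3 · u_2 = 0 (should be 0)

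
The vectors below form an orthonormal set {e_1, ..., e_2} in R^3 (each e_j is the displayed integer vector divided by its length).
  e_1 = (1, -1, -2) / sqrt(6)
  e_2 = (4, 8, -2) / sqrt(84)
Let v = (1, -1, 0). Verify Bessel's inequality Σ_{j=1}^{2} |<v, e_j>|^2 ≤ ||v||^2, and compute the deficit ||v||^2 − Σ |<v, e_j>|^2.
Σ |<v, e_j>|^2 = 6/7; ||v||^2 = 2; deficit = 8/7

Write each e_j = u_j / sqrt(<u_j, u_j>) where u_j is the displayed integer vector. Then <v, e_j> = <v, u_j> / sqrt(<u_j, u_j>), so |<v, e_j>|^2 = <v, u_j>^2 / <u_j, u_j>.
Coefficients: <v, e_1> = 2/sqrt(6), <v, e_2> = -4/sqrt(84).
Square and sum: Σ |<v, e_j>|^2 = 6/7.
Compute ||v||^2 = v·v = 2.
Deficit = 2 − 6/7 = 8/7 ≥ 0, confirming Bessel's inequality. (The deficit equals ||v − Σ <v,e_j> e_j||^2, the squared distance from v to span{e_j}.)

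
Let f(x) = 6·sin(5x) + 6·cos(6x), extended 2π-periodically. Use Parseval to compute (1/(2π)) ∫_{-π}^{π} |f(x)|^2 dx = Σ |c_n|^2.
Σ |c_n|^2 = 36

Expand |f|^2 and use orthogonality of {sin(nx), cos(mx)} on [-π, π]:
  ∫_{-π}^{π} sin(nx)^2 dx = π, ∫ cos(mx)^2 dx = π, and cross terms integrate to 0.
So ∫_{-π}^{π} f(x)^2 dx = 6^2 · π + 6^2 · π = (36 + 36)π.
Divide by 2π: (36 + 36)/2 = 36.
By Parseval, this equals Σ |c_n|^2.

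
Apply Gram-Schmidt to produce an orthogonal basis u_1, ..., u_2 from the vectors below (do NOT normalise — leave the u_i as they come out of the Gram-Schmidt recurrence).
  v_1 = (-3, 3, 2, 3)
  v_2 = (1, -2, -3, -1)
Orthogonal basis:
  u_1 = (-3, 3, 2, 3)
  u_2 = (-23/31, -8/31, -57/31, 23/31)

Apply the Gram-Schmidt recurrence
  u_1 = v_1
  u_i = v_i − Σ_{j<i} ((v_i · u_j) / (u_j · u_j)) · u_j.

Step by step this gives:
  u_1 = (-3, 3, 2, 3)
  u_2 = (-23/31, -8/31, -57/31, 23/31)

Orthogonality check:
  u_2 · u_1 = 0 (should be 0)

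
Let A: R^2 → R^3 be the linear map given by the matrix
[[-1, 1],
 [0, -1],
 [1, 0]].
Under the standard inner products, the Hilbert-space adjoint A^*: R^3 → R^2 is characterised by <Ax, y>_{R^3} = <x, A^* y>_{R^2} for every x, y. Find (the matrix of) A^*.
A^* = A^T =
[[-1, 0, 1],
 [1, -1, 0]]

For real matrices with standard dot products, the defining identity <Ax, y> = <x, A^* y> gives (Ax)^T y = x^T (A^*) y, i.e. x^T A^T y = x^T (A^*) y. Since this holds for all x, y, we must have A^* = A^T. Therefore
A^* =
[[-1, 0, 1],
 [1, -1, 0]].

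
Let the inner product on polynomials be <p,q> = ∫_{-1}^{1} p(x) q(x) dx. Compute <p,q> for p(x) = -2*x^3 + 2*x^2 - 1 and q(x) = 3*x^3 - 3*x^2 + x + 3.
<p,q> = -172/35

Expand the product: p(x)·q(x) = -6*x^6 + 12*x^5 - 8*x^4 - 7*x^3 + 9*x^2 - x - 3.
∫_{-1}^{1} of each monomial x^k gives [2/(k+1) if k even, 0 if k odd]. Integrating term-by-term (or equivalently evaluating the antiderivative F(x) = -6*x^7/7 + 2*x^6 - 8*x^5/5 - 7*x^4/4 + 3*x^3 - x^2/2 - 3*x at the endpoints):
  F(1) − F(−1) = -379/140 − (309/140) = -172/35.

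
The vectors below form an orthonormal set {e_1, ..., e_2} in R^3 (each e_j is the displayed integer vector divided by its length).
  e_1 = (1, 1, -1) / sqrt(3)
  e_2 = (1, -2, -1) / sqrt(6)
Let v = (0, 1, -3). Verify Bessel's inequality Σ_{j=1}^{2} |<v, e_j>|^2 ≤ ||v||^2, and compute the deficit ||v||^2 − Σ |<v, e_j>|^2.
Σ |<v, e_j>|^2 = 11/2; ||v||^2 = 10; deficit = 9/2

Write each e_j = u_j / sqrt(<u_j, u_j>) where u_j is the displayed integer vector. Then <v, e_j> = <v, u_j> / sqrt(<u_j, u_j>), so |<v, e_j>|^2 = <v, u_j>^2 / <u_j, u_j>.
Coefficients: <v, e_1> = 4/sqrt(3), <v, e_2> = 1/sqrt(6).
Square and sum: Σ |<v, e_j>|^2 = 11/2.
Compute ||v||^2 = v·v = 10.
Deficit = 10 − 11/2 = 9/2 ≥ 0, confirming Bessel's inequality. (The deficit equals ||v − Σ <v,e_j> e_j||^2, the squared distance from v to span{e_j}.)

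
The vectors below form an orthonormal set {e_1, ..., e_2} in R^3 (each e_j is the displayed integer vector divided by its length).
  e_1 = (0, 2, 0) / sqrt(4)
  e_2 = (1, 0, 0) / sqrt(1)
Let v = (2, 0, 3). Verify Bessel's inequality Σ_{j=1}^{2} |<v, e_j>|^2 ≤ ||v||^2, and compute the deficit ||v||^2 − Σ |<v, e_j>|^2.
Σ |<v, e_j>|^2 = 4; ||v||^2 = 13; deficit = 9

Write each e_j = u_j / sqrt(<u_j, u_j>) where u_j is the displayed integer vector. Then <v, e_j> = <v, u_j> / sqrt(<u_j, u_j>), so |<v, e_j>|^2 = <v, u_j>^2 / <u_j, u_j>.
Coefficients: <v, e_1> = 0/sqrt(4), <v, e_2> = 2/sqrt(1).
Square and sum: Σ |<v, e_j>|^2 = 4.
Compute ||v||^2 = v·v = 13.
Deficit = 13 − 4 = 9 ≥ 0, confirming Bessel's inequality. (The deficit equals ||v − Σ <v,e_j> e_j||^2, the squared distance from v to span{e_j}.)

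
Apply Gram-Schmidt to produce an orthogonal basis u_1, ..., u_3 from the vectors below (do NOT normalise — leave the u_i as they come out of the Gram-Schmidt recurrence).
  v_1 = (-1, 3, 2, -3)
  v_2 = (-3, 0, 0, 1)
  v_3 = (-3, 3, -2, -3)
Orthogonal basis:
  u_1 = (-1, 3, 2, -3)
  u_2 = (-3, 0, 0, 1)
  u_3 = (-53/115, 18/23, -80/23, -159/115)

Apply the Gram-Schmidt recurrence
  u_1 = v_1
  u_i = v_i − Σ_{j<i} ((v_i · u_j) / (u_j · u_j)) · u_j.

Step by step this gives:
  u_1 = (-1, 3, 2, -3)
  u_2 = (-3, 0, 0, 1)
  u_3 = (-53/115, 18/23, -80/23, -159/115)

Orthogonality check:
  u_2 · u_1 = 0 (should be 0)
  u_3 · u_1 = 0 (should be 0)
  u_3 · u_2 = 0 (should be 0)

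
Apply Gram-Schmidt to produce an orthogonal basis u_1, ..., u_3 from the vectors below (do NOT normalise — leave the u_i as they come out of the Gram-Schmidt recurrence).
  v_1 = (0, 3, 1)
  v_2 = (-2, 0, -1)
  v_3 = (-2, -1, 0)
Orthogonal basis:
  u_1 = (0, 3, 1)
  u_2 = (-2, 3/10, -9/10)
  u_3 = (-24/49, -16/49, 48/49)

Apply the Gram-Schmidt recurrence
  u_1 = v_1
  u_i = v_i − Σ_{j<i} ((v_i · u_j) / (u_j · u_j)) · u_j.

Step by step this gives:
  u_1 = (0, 3, 1)
  u_2 = (-2, 3/10, -9/10)
  u_3 = (-24/49, -16/49, 48/49)

Orthogonality check:
  u_2 · u_1 = 0 (should be 0)
  u_3 · u_1 = 0 (should be 0)
  u_3 · u_2 = 0 (should be 0)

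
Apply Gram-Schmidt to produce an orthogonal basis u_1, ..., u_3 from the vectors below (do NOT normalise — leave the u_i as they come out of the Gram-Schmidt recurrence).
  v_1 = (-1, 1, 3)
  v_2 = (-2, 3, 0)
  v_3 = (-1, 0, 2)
Orthogonal basis:
  u_1 = (-1, 1, 3)
  u_2 = (-17/11, 28/11, -15/11)
  u_3 = (-63/118, -21/59, -7/118)

Apply the Gram-Schmidt recurrence
  u_1 = v_1
  u_i = v_i − Σ_{j<i} ((v_i · u_j) / (u_j · u_j)) · u_j.

Step by step this gives:
  u_1 = (-1, 1, 3)
  u_2 = (-17/11, 28/11, -15/11)
  u_3 = (-63/118, -21/59, -7/118)

Orthogonality check:
  u_2 · u_1 = 0 (should be 0)
  u_3 · u_1 = 0 (should be 0)
  u_3 · u_2 = 0 (should be 0)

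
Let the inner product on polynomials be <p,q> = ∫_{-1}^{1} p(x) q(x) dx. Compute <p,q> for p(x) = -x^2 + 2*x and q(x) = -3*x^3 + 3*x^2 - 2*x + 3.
<p,q> = -124/15

Expand the product: p(x)·q(x) = 3*x^5 - 9*x^4 + 8*x^3 - 7*x^2 + 6*x.
∫_{-1}^{1} of each monomial x^k gives [2/(k+1) if k even, 0 if k odd]. Integrating term-by-term (or equivalently evaluating the antiderivative F(x) = x^6/2 - 9*x^5/5 + 2*x^4 - 7*x^3/3 + 3*x^2 at the endpoints):
  F(1) − F(−1) = 41/30 − (289/30) = -124/15.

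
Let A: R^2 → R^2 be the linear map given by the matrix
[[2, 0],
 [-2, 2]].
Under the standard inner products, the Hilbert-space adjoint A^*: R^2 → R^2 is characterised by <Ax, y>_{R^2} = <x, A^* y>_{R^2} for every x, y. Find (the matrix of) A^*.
A^* = A^T =
[[2, -2],
 [0, 2]]

For real matrices with standard dot products, the defining identity <Ax, y> = <x, A^* y> gives (Ax)^T y = x^T (A^*) y, i.e. x^T A^T y = x^T (A^*) y. Since this holds for all x, y, we must have A^* = A^T. Therefore
A^* =
[[2, -2],
 [0, 2]].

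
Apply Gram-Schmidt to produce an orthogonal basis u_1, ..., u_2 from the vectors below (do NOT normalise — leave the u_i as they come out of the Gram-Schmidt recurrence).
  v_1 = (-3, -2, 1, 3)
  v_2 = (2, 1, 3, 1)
Orthogonal basis:
  u_1 = (-3, -2, 1, 3)
  u_2 = (40/23, 19/23, 71/23, 29/23)

Apply the Gram-Schmidt recurrence
  u_1 = v_1
  u_i = v_i − Σ_{j<i} ((v_i · u_j) / (u_j · u_j)) · u_j.

Step by step this gives:
  u_1 = (-3, -2, 1, 3)
  u_2 = (40/23, 19/23, 71/23, 29/23)

Orthogonality check:
  u_2 · u_1 = 0 (should be 0)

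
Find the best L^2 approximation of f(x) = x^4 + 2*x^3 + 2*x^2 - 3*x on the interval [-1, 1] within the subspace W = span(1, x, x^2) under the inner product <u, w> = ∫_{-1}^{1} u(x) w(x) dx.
g(x) = 20*x^2/7 - 9*x/5 - 3/35

The best approximation g ∈ W is the orthogonal projection of f onto W. Writing g = a_0 + a_1 x + a_2 x^2, the coefficients solve the normal equations G · a = b where
  G_{ij} = <φ_i, φ_j> and b_i = <f, φ_i>, with φ_0 = 1, φ_1 = x, φ_2 = x^2.
G =
  [2, 0, 2/3]
  [0, 2/3, 0]
  [2/3, 0, 2/5],
b = (26/15, -6/5, 38/35).
Solving gives a_0 = -3/35, a_1 = -9/5, a_2 = 20/7, so
  g(x) = 20*x^2/7 - 9*x/5 - 3/35.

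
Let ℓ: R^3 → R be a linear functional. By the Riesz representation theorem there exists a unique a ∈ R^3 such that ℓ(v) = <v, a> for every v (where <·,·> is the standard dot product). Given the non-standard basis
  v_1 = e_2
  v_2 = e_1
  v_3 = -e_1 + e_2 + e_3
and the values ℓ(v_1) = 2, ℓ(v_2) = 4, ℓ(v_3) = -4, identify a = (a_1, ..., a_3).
a = (4, 2, -2)

Write a = (a_1, ..., a_3) in the standard basis. For each basis vector v_i, ℓ(v_i) = <v_i, a> is a linear equation in the a_j's. Collect the n equations into a matrix system V a = ℓ, where row i of V is v_i (expressed in the standard basis). Since V is invertible (lower-triangular with 1s on the diagonal, up to permutation), solve by back-substitution:
  V =
[[0, 1, 0],
 [1, 0, 0],
 [-1, 1, 1]]
  V a = (2, 4, -4)
Solving gives a = (4, 2, -2).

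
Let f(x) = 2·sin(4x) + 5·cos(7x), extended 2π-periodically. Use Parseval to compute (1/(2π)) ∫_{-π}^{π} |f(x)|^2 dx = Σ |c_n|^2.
Σ |c_n|^2 = 29/2

Expand |f|^2 and use orthogonality of {sin(nx), cos(mx)} on [-π, π]:
  ∫_{-π}^{π} sin(nx)^2 dx = π, ∫ cos(mx)^2 dx = π, and cross terms integrate to 0.
So ∫_{-π}^{π} f(x)^2 dx = 2^2 · π + 5^2 · π = (4 + 25)π.
Divide by 2π: (4 + 25)/2 = 29/2.
By Parseval, this equals Σ |c_n|^2.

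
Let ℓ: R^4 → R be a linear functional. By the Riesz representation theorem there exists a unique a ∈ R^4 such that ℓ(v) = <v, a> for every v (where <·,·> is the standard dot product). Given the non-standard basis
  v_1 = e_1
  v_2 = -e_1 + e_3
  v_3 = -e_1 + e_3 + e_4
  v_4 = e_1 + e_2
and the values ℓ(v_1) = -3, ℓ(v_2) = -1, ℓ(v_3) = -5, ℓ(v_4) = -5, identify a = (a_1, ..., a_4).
a = (-3, -2, -4, -4)

Write a = (a_1, ..., a_4) in the standard basis. For each basis vector v_i, ℓ(v_i) = <v_i, a> is a linear equation in the a_j's. Collect the n equations into a matrix system V a = ℓ, where row i of V is v_i (expressed in the standard basis). Since V is invertible (lower-triangular with 1s on the diagonal, up to permutation), solve by back-substitution:
  V =
[[1, 0, 0, 0],
 [-1, 0, 1, 0],
 [-1, 0, 1, 1],
 [1, 1, 0, 0]]
  V a = (-3, -1, -5, -5)
Solving gives a = (-3, -2, -4, -4).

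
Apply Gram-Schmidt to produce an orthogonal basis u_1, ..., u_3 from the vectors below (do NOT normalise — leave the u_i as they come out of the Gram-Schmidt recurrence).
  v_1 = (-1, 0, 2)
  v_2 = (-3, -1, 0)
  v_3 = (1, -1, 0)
Orthogonal basis:
  u_1 = (-1, 0, 2)
  u_2 = (-12/5, -1, -6/5)
  u_3 = (16/41, -48/41, 8/41)

Apply the Gram-Schmidt recurrence
  u_1 = v_1
  u_i = v_i − Σ_{j<i} ((v_i · u_j) / (u_j · u_j)) · u_j.

Step by step this gives:
  u_1 = (-1, 0, 2)
  u_2 = (-12/5, -1, -6/5)
  u_3 = (16/41, -48/41, 8/41)

Orthogonality check:
  u_2 · u_1 = 0 (should be 0)
  u_3 · u_1 = 0 (should be 0)
  u_3 · u_2 = 0 (should be 0)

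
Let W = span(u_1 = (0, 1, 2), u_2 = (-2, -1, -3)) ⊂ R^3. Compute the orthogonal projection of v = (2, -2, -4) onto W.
proj_W(v) = (40/21, -50/21, -80/21)

Set up U = [u_1 | ... | u_2] ∈ R^(3×2). The projector onto W = col(U) is P = U (U^T U)^(-1) U^T.
Compute U^T U =
  [5, -7]
  [-7, 14],
and U^T v = (-10, 10).
Solve U^T U · c = U^T v for the coefficients: c = (-10/3, -20/21). The projection is proj_W(v) = U c.
Check: (v - proj_W(v)) · u_1 = 0  (should be 0).
Check: (v - proj_W(v)) · u_2 = 0  (should be 0).
Result: proj_W(v) = (40/21, -50/21, -80/21).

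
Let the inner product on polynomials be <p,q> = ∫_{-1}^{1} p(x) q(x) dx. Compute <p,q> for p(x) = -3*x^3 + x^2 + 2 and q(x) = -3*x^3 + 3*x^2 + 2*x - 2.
<p,q> = -416/105

Expand the product: p(x)·q(x) = 9*x^6 - 12*x^5 - 3*x^4 + 2*x^3 + 4*x^2 + 4*x - 4.
∫_{-1}^{1} of each monomial x^k gives [2/(k+1) if k even, 0 if k odd]. Integrating term-by-term (or equivalently evaluating the antiderivative F(x) = 9*x^7/7 - 2*x^6 - 3*x^5/5 + x^4/2 + 4*x^3/3 + 2*x^2 - 4*x at the endpoints):
  F(1) − F(−1) = -311/210 − (521/210) = -416/105.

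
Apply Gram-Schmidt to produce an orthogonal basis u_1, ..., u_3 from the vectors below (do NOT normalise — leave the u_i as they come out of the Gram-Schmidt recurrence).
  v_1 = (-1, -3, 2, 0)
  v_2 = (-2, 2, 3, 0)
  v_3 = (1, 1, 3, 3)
Orthogonal basis:
  u_1 = (-1, -3, 2, 0)
  u_2 = (-13/7, 17/7, 19/7, 0)
  u_3 = (19/9, 19/117, 152/117, 3)

Apply the Gram-Schmidt recurrence
  u_1 = v_1
  u_i = v_i − Σ_{j<i} ((v_i · u_j) / (u_j · u_j)) · u_j.

Step by step this gives:
  u_1 = (-1, -3, 2, 0)
  u_2 = (-13/7, 17/7, 19/7, 0)
  u_3 = (19/9, 19/117, 152/117, 3)

Orthogonality check:
  u_2 · u_1 = 0 (should be 0)
  u_3 · u_1 = 0 (should be 0)
  u_3 · u_2 = 0 (should be 0)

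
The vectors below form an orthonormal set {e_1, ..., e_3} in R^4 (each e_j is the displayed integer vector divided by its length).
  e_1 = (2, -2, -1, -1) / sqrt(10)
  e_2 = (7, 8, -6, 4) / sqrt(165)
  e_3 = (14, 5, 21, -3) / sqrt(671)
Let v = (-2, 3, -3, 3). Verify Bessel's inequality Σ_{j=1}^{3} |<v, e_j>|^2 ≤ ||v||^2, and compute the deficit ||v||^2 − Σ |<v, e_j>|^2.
Σ |<v, e_j>|^2 = 5575/183; ||v||^2 = 31; deficit = 98/183

Write each e_j = u_j / sqrt(<u_j, u_j>) where u_j is the displayed integer vector. Then <v, e_j> = <v, u_j> / sqrt(<u_j, u_j>), so |<v, e_j>|^2 = <v, u_j>^2 / <u_j, u_j>.
Coefficients: <v, e_1> = -10/sqrt(10), <v, e_2> = 40/sqrt(165), <v, e_3> = -85/sqrt(671).
Square and sum: Σ |<v, e_j>|^2 = 5575/183.
Compute ||v||^2 = v·v = 31.
Deficit = 31 − 5575/183 = 98/183 ≥ 0, confirming Bessel's inequality. (The deficit equals ||v − Σ <v,e_j> e_j||^2, the squared distance from v to span{e_j}.)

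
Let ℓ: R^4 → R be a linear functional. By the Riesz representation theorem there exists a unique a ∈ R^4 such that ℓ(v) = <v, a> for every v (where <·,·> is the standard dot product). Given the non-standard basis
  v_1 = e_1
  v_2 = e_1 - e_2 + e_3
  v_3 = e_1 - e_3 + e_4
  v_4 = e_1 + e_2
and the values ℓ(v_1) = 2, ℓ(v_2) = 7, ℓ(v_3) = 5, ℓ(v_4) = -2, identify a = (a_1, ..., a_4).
a = (2, -4, 1, 4)

Write a = (a_1, ..., a_4) in the standard basis. For each basis vector v_i, ℓ(v_i) = <v_i, a> is a linear equation in the a_j's. Collect the n equations into a matrix system V a = ℓ, where row i of V is v_i (expressed in the standard basis). Since V is invertible (lower-triangular with 1s on the diagonal, up to permutation), solve by back-substitution:
  V =
[[1, 0, 0, 0],
 [1, -1, 1, 0],
 [1, 0, -1, 1],
 [1, 1, 0, 0]]
  V a = (2, 7, 5, -2)
Solving gives a = (2, -4, 1, 4).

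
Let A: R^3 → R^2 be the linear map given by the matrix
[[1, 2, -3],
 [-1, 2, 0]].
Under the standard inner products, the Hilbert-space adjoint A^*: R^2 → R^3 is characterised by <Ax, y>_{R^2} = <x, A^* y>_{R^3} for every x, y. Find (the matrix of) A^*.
A^* = A^T =
[[1, -1],
 [2, 2],
 [-3, 0]]

For real matrices with standard dot products, the defining identity <Ax, y> = <x, A^* y> gives (Ax)^T y = x^T (A^*) y, i.e. x^T A^T y = x^T (A^*) y. Since this holds for all x, y, we must have A^* = A^T. Therefore
A^* =
[[1, -1],
 [2, 2],
 [-3, 0]].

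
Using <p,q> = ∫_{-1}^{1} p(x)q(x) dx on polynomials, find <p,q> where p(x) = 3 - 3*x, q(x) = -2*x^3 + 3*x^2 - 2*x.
<p,q> = 62/5

Expand the product: p(x)·q(x) = 6*x^4 - 15*x^3 + 15*x^2 - 6*x.
∫_{-1}^{1} of each monomial x^k gives [2/(k+1) if k even, 0 if k odd]. Integrating term-by-term (or equivalently evaluating the antiderivative F(x) = 6*x^5/5 - 15*x^4/4 + 5*x^3 - 3*x^2 at the endpoints):
  F(1) − F(−1) = -11/20 − (-259/20) = 62/5.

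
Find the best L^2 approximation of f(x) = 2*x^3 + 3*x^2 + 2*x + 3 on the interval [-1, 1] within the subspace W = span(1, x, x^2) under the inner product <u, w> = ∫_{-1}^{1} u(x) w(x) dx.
g(x) = 3*x^2 + 16*x/5 + 3

The best approximation g ∈ W is the orthogonal projection of f onto W. Writing g = a_0 + a_1 x + a_2 x^2, the coefficients solve the normal equations G · a = b where
  G_{ij} = <φ_i, φ_j> and b_i = <f, φ_i>, with φ_0 = 1, φ_1 = x, φ_2 = x^2.
G =
  [2, 0, 2/3]
  [0, 2/3, 0]
  [2/3, 0, 2/5],
b = (8, 32/15, 16/5).
Solving gives a_0 = 3, a_1 = 16/5, a_2 = 3, so
  g(x) = 3*x^2 + 16*x/5 + 3.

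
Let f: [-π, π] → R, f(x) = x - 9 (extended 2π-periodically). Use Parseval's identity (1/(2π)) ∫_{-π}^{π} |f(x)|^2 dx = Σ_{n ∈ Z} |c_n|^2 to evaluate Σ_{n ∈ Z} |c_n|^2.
Σ |c_n|^2 = π^2/3 + 81

Expand and integrate term by term over [-π, π]:
  ∫ (x)^2 dx = 1·(2π^3/3); ∫ 2·1·(-9)·x dx = 0 (odd integrand); ∫ (-9)^2 dx = 81·2π.
So (1/(2π)) ∫_{-π}^{π} (x - 9)^2 dx = 1π^2/3 + 81 = π^2/3 + 81.
Parseval ⇒ Σ |c_n|^2 = π^2/3 + 81.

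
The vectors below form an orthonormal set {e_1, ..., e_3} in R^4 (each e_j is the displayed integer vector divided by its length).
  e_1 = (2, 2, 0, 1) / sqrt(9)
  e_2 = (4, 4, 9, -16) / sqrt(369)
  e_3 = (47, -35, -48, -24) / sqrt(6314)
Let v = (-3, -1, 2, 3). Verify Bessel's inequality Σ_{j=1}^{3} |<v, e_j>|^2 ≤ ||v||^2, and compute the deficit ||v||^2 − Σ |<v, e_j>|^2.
Σ |<v, e_j>|^2 = 1571/77; ||v||^2 = 23; deficit = 200/77

Write each e_j = u_j / sqrt(<u_j, u_j>) where u_j is the displayed integer vector. Then <v, e_j> = <v, u_j> / sqrt(<u_j, u_j>), so |<v, e_j>|^2 = <v, u_j>^2 / <u_j, u_j>.
Coefficients: <v, e_1> = -5/sqrt(9), <v, e_2> = -46/sqrt(369), <v, e_3> = -274/sqrt(6314).
Square and sum: Σ |<v, e_j>|^2 = 1571/77.
Compute ||v||^2 = v·v = 23.
Deficit = 23 − 1571/77 = 200/77 ≥ 0, confirming Bessel's inequality. (The deficit equals ||v − Σ <v,e_j> e_j||^2, the squared distance from v to span{e_j}.)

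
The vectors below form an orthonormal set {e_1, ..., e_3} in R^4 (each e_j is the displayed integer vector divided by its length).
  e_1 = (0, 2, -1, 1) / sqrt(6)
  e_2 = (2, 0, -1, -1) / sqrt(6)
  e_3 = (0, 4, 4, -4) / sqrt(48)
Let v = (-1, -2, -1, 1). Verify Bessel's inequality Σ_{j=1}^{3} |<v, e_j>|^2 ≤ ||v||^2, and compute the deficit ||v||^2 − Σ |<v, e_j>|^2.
Σ |<v, e_j>|^2 = 20/3; ||v||^2 = 7; deficit = 1/3

Write each e_j = u_j / sqrt(<u_j, u_j>) where u_j is the displayed integer vector. Then <v, e_j> = <v, u_j> / sqrt(<u_j, u_j>), so |<v, e_j>|^2 = <v, u_j>^2 / <u_j, u_j>.
Coefficients: <v, e_1> = -2/sqrt(6), <v, e_2> = -2/sqrt(6), <v, e_3> = -16/sqrt(48).
Square and sum: Σ |<v, e_j>|^2 = 20/3.
Compute ||v||^2 = v·v = 7.
Deficit = 7 − 20/3 = 1/3 ≥ 0, confirming Bessel's inequality. (The deficit equals ||v − Σ <v,e_j> e_j||^2, the squared distance from v to span{e_j}.)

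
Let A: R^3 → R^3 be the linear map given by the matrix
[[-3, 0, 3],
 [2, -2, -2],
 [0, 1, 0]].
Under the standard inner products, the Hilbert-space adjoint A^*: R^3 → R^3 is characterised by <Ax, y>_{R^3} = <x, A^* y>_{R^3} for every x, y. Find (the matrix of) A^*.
A^* = A^T =
[[-3, 2, 0],
 [0, -2, 1],
 [3, -2, 0]]

For real matrices with standard dot products, the defining identity <Ax, y> = <x, A^* y> gives (Ax)^T y = x^T (A^*) y, i.e. x^T A^T y = x^T (A^*) y. Since this holds for all x, y, we must have A^* = A^T. Therefore
A^* =
[[-3, 2, 0],
 [0, -2, 1],
 [3, -2, 0]].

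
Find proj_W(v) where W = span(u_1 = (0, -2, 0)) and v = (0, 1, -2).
proj_W(v) = (0, 1, 0)

Set up U = [u_1 | ... | u_1] ∈ R^(3×1). The projector onto W = col(U) is P = U (U^T U)^(-1) U^T.
Compute U^T U =
  [4],
and U^T v = (-2).
Solve U^T U · c = U^T v for the coefficients: c = (-1/2). The projection is proj_W(v) = U c.
Check: (v - proj_W(v)) · u_1 = 0  (should be 0).
Result: proj_W(v) = (0, 1, 0).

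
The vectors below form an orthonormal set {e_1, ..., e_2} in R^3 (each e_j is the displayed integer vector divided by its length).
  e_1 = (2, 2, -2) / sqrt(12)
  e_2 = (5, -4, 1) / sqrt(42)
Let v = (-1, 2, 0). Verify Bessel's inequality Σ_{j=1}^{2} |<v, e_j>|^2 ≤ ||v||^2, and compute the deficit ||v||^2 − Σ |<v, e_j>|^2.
Σ |<v, e_j>|^2 = 61/14; ||v||^2 = 5; deficit = 9/14

Write each e_j = u_j / sqrt(<u_j, u_j>) where u_j is the displayed integer vector. Then <v, e_j> = <v, u_j> / sqrt(<u_j, u_j>), so |<v, e_j>|^2 = <v, u_j>^2 / <u_j, u_j>.
Coefficients: <v, e_1> = 2/sqrt(12), <v, e_2> = -13/sqrt(42).
Square and sum: Σ |<v, e_j>|^2 = 61/14.
Compute ||v||^2 = v·v = 5.
Deficit = 5 − 61/14 = 9/14 ≥ 0, confirming Bessel's inequality. (The deficit equals ||v − Σ <v,e_j> e_j||^2, the squared distance from v to span{e_j}.)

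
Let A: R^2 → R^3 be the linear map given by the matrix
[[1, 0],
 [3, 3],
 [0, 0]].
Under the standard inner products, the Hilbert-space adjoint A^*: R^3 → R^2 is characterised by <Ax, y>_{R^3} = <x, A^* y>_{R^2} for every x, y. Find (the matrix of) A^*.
A^* = A^T =
[[1, 3, 0],
 [0, 3, 0]]

For real matrices with standard dot products, the defining identity <Ax, y> = <x, A^* y> gives (Ax)^T y = x^T (A^*) y, i.e. x^T A^T y = x^T (A^*) y. Since this holds for all x, y, we must have A^* = A^T. Therefore
A^* =
[[1, 3, 0],
 [0, 3, 0]].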